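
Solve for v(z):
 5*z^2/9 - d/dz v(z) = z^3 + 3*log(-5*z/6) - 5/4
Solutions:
 v(z) = C1 - z^4/4 + 5*z^3/27 - 3*z*log(-z) + z*(-3*log(5) + 17/4 + 3*log(6))


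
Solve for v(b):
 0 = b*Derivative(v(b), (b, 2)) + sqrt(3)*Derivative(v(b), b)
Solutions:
 v(b) = C1 + C2*b^(1 - sqrt(3))


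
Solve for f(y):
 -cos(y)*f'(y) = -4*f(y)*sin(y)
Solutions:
 f(y) = C1/cos(y)^4


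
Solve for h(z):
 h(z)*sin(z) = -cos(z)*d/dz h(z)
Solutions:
 h(z) = C1*cos(z)


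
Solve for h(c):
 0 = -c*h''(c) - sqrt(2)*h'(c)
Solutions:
 h(c) = C1 + C2*c^(1 - sqrt(2))


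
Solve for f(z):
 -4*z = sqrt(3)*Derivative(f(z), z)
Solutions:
 f(z) = C1 - 2*sqrt(3)*z^2/3


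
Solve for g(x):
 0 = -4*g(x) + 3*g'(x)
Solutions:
 g(x) = C1*exp(4*x/3)


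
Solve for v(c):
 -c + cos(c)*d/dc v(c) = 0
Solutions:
 v(c) = C1 + Integral(c/cos(c), c)


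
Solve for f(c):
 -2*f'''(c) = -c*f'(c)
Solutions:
 f(c) = C1 + Integral(C2*airyai(2^(2/3)*c/2) + C3*airybi(2^(2/3)*c/2), c)


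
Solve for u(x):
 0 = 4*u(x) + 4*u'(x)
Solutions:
 u(x) = C1*exp(-x)


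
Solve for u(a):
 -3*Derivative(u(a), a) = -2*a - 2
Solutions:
 u(a) = C1 + a^2/3 + 2*a/3


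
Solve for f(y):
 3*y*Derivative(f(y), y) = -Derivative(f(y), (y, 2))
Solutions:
 f(y) = C1 + C2*erf(sqrt(6)*y/2)


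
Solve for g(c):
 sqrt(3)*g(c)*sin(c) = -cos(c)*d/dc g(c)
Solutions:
 g(c) = C1*cos(c)^(sqrt(3))


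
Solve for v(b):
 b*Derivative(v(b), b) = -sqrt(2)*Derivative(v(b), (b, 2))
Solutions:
 v(b) = C1 + C2*erf(2^(1/4)*b/2)


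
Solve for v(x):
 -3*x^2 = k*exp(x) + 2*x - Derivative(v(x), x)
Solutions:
 v(x) = C1 + k*exp(x) + x^3 + x^2


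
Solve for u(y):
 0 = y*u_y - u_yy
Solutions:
 u(y) = C1 + C2*erfi(sqrt(2)*y/2)


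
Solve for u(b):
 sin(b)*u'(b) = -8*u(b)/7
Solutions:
 u(b) = C1*(cos(b) + 1)^(4/7)/(cos(b) - 1)^(4/7)


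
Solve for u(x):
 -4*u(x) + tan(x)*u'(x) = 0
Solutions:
 u(x) = C1*sin(x)^4


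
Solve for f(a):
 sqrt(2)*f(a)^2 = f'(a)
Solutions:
 f(a) = -1/(C1 + sqrt(2)*a)


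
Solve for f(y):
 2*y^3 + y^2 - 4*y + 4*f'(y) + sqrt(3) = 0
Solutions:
 f(y) = C1 - y^4/8 - y^3/12 + y^2/2 - sqrt(3)*y/4


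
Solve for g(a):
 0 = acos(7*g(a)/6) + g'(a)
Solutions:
 Integral(1/acos(7*_y/6), (_y, g(a))) = C1 - a


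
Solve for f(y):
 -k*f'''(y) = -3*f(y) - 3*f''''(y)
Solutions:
 f(y) = C1*exp(y*(k - sqrt(k^2 + 6*12^(1/3)*(k^2 + sqrt(k^4 - 768))^(1/3) + 48*18^(1/3)/(k^2 + sqrt(k^4 - 768))^(1/3)) - sqrt(2)*sqrt(-k^3/sqrt(k^2 + 6*12^(1/3)*(k^2 + sqrt(k^4 - 768))^(1/3) + 48*18^(1/3)/(k^2 + sqrt(k^4 - 768))^(1/3)) + k^2 - 3*12^(1/3)*(k^2 + sqrt(k^4 - 768))^(1/3) - 24*18^(1/3)/(k^2 + sqrt(k^4 - 768))^(1/3)))/12) + C2*exp(y*(k - sqrt(k^2 + 6*12^(1/3)*(k^2 + sqrt(k^4 - 768))^(1/3) + 48*18^(1/3)/(k^2 + sqrt(k^4 - 768))^(1/3)) + sqrt(2)*sqrt(-k^3/sqrt(k^2 + 6*12^(1/3)*(k^2 + sqrt(k^4 - 768))^(1/3) + 48*18^(1/3)/(k^2 + sqrt(k^4 - 768))^(1/3)) + k^2 - 3*12^(1/3)*(k^2 + sqrt(k^4 - 768))^(1/3) - 24*18^(1/3)/(k^2 + sqrt(k^4 - 768))^(1/3)))/12) + C3*exp(y*(k + sqrt(k^2 + 6*12^(1/3)*(k^2 + sqrt(k^4 - 768))^(1/3) + 48*18^(1/3)/(k^2 + sqrt(k^4 - 768))^(1/3)) - sqrt(2)*sqrt(k^3/sqrt(k^2 + 6*12^(1/3)*(k^2 + sqrt(k^4 - 768))^(1/3) + 48*18^(1/3)/(k^2 + sqrt(k^4 - 768))^(1/3)) + k^2 - 3*12^(1/3)*(k^2 + sqrt(k^4 - 768))^(1/3) - 24*18^(1/3)/(k^2 + sqrt(k^4 - 768))^(1/3)))/12) + C4*exp(y*(k + sqrt(k^2 + 6*12^(1/3)*(k^2 + sqrt(k^4 - 768))^(1/3) + 48*18^(1/3)/(k^2 + sqrt(k^4 - 768))^(1/3)) + sqrt(2)*sqrt(k^3/sqrt(k^2 + 6*12^(1/3)*(k^2 + sqrt(k^4 - 768))^(1/3) + 48*18^(1/3)/(k^2 + sqrt(k^4 - 768))^(1/3)) + k^2 - 3*12^(1/3)*(k^2 + sqrt(k^4 - 768))^(1/3) - 24*18^(1/3)/(k^2 + sqrt(k^4 - 768))^(1/3)))/12)


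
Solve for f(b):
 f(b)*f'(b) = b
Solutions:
 f(b) = -sqrt(C1 + b^2)
 f(b) = sqrt(C1 + b^2)


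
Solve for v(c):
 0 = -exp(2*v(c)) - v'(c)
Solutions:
 v(c) = log(-sqrt(-1/(C1 - c))) - log(2)/2
 v(c) = log(-1/(C1 - c))/2 - log(2)/2


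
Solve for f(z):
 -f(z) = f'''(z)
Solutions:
 f(z) = C3*exp(-z) + (C1*sin(sqrt(3)*z/2) + C2*cos(sqrt(3)*z/2))*exp(z/2)


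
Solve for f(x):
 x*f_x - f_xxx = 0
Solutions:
 f(x) = C1 + Integral(C2*airyai(x) + C3*airybi(x), x)


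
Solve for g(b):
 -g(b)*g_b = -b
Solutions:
 g(b) = -sqrt(C1 + b^2)
 g(b) = sqrt(C1 + b^2)


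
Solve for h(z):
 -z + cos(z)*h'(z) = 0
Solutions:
 h(z) = C1 + Integral(z/cos(z), z)


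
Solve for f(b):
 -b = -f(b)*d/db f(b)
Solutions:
 f(b) = -sqrt(C1 + b^2)
 f(b) = sqrt(C1 + b^2)


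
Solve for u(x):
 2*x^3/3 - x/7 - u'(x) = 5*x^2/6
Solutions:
 u(x) = C1 + x^4/6 - 5*x^3/18 - x^2/14


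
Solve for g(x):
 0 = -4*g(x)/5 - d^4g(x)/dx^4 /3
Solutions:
 g(x) = (C1*sin(3^(1/4)*5^(3/4)*x/5) + C2*cos(3^(1/4)*5^(3/4)*x/5))*exp(-3^(1/4)*5^(3/4)*x/5) + (C3*sin(3^(1/4)*5^(3/4)*x/5) + C4*cos(3^(1/4)*5^(3/4)*x/5))*exp(3^(1/4)*5^(3/4)*x/5)


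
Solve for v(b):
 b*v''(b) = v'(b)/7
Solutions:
 v(b) = C1 + C2*b^(8/7)


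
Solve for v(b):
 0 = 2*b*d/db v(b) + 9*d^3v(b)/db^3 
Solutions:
 v(b) = C1 + Integral(C2*airyai(-6^(1/3)*b/3) + C3*airybi(-6^(1/3)*b/3), b)


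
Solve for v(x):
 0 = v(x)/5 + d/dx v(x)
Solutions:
 v(x) = C1*exp(-x/5)


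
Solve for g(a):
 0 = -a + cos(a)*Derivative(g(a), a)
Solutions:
 g(a) = C1 + Integral(a/cos(a), a)


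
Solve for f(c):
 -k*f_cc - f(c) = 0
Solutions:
 f(c) = C1*exp(-c*sqrt(-1/k)) + C2*exp(c*sqrt(-1/k))


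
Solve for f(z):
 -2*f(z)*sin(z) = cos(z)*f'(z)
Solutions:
 f(z) = C1*cos(z)^2


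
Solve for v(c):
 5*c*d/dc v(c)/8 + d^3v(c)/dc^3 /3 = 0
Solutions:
 v(c) = C1 + Integral(C2*airyai(-15^(1/3)*c/2) + C3*airybi(-15^(1/3)*c/2), c)


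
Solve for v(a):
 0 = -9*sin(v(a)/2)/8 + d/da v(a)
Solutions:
 -9*a/8 + log(cos(v(a)/2) - 1) - log(cos(v(a)/2) + 1) = C1


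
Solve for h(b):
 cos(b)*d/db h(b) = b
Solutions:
 h(b) = C1 + Integral(b/cos(b), b)


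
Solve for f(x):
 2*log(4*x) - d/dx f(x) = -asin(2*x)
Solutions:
 f(x) = C1 + 2*x*log(x) + x*asin(2*x) - 2*x + 4*x*log(2) + sqrt(1 - 4*x^2)/2


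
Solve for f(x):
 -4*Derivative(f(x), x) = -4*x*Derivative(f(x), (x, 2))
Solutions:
 f(x) = C1 + C2*x^2


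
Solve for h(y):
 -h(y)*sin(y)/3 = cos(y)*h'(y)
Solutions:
 h(y) = C1*cos(y)^(1/3)


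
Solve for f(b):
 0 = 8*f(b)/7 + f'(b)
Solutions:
 f(b) = C1*exp(-8*b/7)


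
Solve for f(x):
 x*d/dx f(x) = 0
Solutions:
 f(x) = C1


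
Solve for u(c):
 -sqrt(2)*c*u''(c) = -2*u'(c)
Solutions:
 u(c) = C1 + C2*c^(1 + sqrt(2))


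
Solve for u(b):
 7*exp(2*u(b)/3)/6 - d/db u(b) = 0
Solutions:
 u(b) = 3*log(-sqrt(-1/(C1 + 7*b))) + 3*log(3)
 u(b) = 3*log(-1/(C1 + 7*b))/2 + 3*log(3)


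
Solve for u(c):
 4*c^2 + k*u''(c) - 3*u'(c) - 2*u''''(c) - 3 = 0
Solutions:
 u(c) = C1 + C2*exp(c*(-2*k/((-6^(1/3) + 2^(1/3)*3^(5/6)*I)*(sqrt(3)*sqrt(243 - 2*k^3) + 27)^(1/3)) + 6^(1/3)*(sqrt(3)*sqrt(243 - 2*k^3) + 27)^(1/3)/12 - 2^(1/3)*3^(5/6)*I*(sqrt(3)*sqrt(243 - 2*k^3) + 27)^(1/3)/12)) + C3*exp(c*(2*k/((6^(1/3) + 2^(1/3)*3^(5/6)*I)*(sqrt(3)*sqrt(243 - 2*k^3) + 27)^(1/3)) + 6^(1/3)*(sqrt(3)*sqrt(243 - 2*k^3) + 27)^(1/3)/12 + 2^(1/3)*3^(5/6)*I*(sqrt(3)*sqrt(243 - 2*k^3) + 27)^(1/3)/12)) + C4*exp(-6^(1/3)*c*(6^(1/3)*k/(sqrt(3)*sqrt(243 - 2*k^3) + 27)^(1/3) + (sqrt(3)*sqrt(243 - 2*k^3) + 27)^(1/3))/6) + 4*c^3/9 + 4*c^2*k/9 + 8*c*k^2/27 - c


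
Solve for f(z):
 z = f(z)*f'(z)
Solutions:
 f(z) = -sqrt(C1 + z^2)
 f(z) = sqrt(C1 + z^2)


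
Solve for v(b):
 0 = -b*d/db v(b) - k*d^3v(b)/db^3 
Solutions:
 v(b) = C1 + Integral(C2*airyai(b*(-1/k)^(1/3)) + C3*airybi(b*(-1/k)^(1/3)), b)


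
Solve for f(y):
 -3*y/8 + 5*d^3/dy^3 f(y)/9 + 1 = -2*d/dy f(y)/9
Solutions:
 f(y) = C1 + C2*sin(sqrt(10)*y/5) + C3*cos(sqrt(10)*y/5) + 27*y^2/32 - 9*y/2


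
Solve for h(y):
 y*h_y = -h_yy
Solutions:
 h(y) = C1 + C2*erf(sqrt(2)*y/2)


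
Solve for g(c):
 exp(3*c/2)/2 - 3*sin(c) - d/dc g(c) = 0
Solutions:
 g(c) = C1 + exp(3*c/2)/3 + 3*cos(c)


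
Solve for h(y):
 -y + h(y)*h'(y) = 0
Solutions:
 h(y) = -sqrt(C1 + y^2)
 h(y) = sqrt(C1 + y^2)


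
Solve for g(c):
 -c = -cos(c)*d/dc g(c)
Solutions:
 g(c) = C1 + Integral(c/cos(c), c)


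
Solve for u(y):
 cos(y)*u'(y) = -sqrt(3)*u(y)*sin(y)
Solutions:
 u(y) = C1*cos(y)^(sqrt(3))


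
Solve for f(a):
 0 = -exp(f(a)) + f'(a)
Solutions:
 f(a) = log(-1/(C1 + a))


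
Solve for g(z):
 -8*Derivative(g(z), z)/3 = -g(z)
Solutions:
 g(z) = C1*exp(3*z/8)


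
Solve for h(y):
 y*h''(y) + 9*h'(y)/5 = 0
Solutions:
 h(y) = C1 + C2/y^(4/5)


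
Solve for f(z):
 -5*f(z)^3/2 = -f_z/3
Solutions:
 f(z) = -sqrt(-1/(C1 + 15*z))
 f(z) = sqrt(-1/(C1 + 15*z))


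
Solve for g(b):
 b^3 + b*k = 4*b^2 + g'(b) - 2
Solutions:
 g(b) = C1 + b^4/4 - 4*b^3/3 + b^2*k/2 + 2*b


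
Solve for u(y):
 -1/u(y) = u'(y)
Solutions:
 u(y) = -sqrt(C1 - 2*y)
 u(y) = sqrt(C1 - 2*y)


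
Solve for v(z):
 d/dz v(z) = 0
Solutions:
 v(z) = C1


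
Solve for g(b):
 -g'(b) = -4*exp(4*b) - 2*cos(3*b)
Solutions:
 g(b) = C1 + exp(4*b) + 2*sin(3*b)/3


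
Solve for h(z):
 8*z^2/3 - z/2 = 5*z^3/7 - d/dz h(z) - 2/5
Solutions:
 h(z) = C1 + 5*z^4/28 - 8*z^3/9 + z^2/4 - 2*z/5


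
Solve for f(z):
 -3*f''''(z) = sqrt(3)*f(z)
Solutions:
 f(z) = (C1*sin(sqrt(2)*3^(7/8)*z/6) + C2*cos(sqrt(2)*3^(7/8)*z/6))*exp(-sqrt(2)*3^(7/8)*z/6) + (C3*sin(sqrt(2)*3^(7/8)*z/6) + C4*cos(sqrt(2)*3^(7/8)*z/6))*exp(sqrt(2)*3^(7/8)*z/6)


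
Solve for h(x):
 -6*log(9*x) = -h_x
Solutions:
 h(x) = C1 + 6*x*log(x) - 6*x + x*log(531441)


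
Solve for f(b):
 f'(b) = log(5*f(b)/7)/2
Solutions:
 -2*Integral(1/(log(_y) - log(7) + log(5)), (_y, f(b))) = C1 - b


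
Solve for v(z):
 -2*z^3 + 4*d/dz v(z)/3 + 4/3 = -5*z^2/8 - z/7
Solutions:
 v(z) = C1 + 3*z^4/8 - 5*z^3/32 - 3*z^2/56 - z


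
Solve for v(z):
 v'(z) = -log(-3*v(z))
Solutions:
 Integral(1/(log(-_y) + log(3)), (_y, v(z))) = C1 - z


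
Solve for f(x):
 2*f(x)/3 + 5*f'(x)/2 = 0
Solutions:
 f(x) = C1*exp(-4*x/15)


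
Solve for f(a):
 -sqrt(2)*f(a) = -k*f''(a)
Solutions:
 f(a) = C1*exp(-2^(1/4)*a*sqrt(1/k)) + C2*exp(2^(1/4)*a*sqrt(1/k))


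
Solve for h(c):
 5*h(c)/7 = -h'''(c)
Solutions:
 h(c) = C3*exp(-5^(1/3)*7^(2/3)*c/7) + (C1*sin(sqrt(3)*5^(1/3)*7^(2/3)*c/14) + C2*cos(sqrt(3)*5^(1/3)*7^(2/3)*c/14))*exp(5^(1/3)*7^(2/3)*c/14)


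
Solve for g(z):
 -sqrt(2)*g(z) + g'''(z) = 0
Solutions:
 g(z) = C3*exp(2^(1/6)*z) + (C1*sin(2^(1/6)*sqrt(3)*z/2) + C2*cos(2^(1/6)*sqrt(3)*z/2))*exp(-2^(1/6)*z/2)


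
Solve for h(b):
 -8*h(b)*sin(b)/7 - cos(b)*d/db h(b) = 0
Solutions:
 h(b) = C1*cos(b)^(8/7)


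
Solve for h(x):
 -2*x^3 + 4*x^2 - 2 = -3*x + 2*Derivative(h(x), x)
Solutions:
 h(x) = C1 - x^4/4 + 2*x^3/3 + 3*x^2/4 - x


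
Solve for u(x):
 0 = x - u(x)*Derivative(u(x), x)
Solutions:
 u(x) = -sqrt(C1 + x^2)
 u(x) = sqrt(C1 + x^2)


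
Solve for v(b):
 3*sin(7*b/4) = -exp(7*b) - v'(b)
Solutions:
 v(b) = C1 - exp(7*b)/7 + 12*cos(7*b/4)/7


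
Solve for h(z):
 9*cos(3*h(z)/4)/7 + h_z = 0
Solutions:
 9*z/7 - 2*log(sin(3*h(z)/4) - 1)/3 + 2*log(sin(3*h(z)/4) + 1)/3 = C1


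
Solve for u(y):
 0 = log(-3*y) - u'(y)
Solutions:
 u(y) = C1 + y*log(-y) + y*(-1 + log(3))


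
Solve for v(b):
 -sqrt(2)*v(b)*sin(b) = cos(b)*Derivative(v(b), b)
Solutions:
 v(b) = C1*cos(b)^(sqrt(2))


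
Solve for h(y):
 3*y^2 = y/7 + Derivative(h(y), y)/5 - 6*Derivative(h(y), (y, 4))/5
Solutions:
 h(y) = C1 + C4*exp(6^(2/3)*y/6) + 5*y^3 - 5*y^2/14 + (C2*sin(2^(2/3)*3^(1/6)*y/4) + C3*cos(2^(2/3)*3^(1/6)*y/4))*exp(-6^(2/3)*y/12)


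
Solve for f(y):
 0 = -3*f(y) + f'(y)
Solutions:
 f(y) = C1*exp(3*y)


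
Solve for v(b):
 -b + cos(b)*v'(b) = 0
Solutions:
 v(b) = C1 + Integral(b/cos(b), b)


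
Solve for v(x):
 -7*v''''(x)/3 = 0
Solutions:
 v(x) = C1 + C2*x + C3*x^2 + C4*x^3


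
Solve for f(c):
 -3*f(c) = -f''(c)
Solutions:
 f(c) = C1*exp(-sqrt(3)*c) + C2*exp(sqrt(3)*c)


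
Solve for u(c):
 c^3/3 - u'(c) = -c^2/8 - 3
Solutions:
 u(c) = C1 + c^4/12 + c^3/24 + 3*c


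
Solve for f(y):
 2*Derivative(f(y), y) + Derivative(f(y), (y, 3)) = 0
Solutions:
 f(y) = C1 + C2*sin(sqrt(2)*y) + C3*cos(sqrt(2)*y)


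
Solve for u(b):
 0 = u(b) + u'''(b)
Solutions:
 u(b) = C3*exp(-b) + (C1*sin(sqrt(3)*b/2) + C2*cos(sqrt(3)*b/2))*exp(b/2)


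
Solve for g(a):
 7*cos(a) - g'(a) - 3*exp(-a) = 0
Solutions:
 g(a) = C1 + 7*sin(a) + 3*exp(-a)


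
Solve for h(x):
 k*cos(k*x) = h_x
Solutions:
 h(x) = C1 + sin(k*x)


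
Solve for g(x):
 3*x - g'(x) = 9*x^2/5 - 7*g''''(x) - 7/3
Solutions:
 g(x) = C1 + C4*exp(7^(2/3)*x/7) - 3*x^3/5 + 3*x^2/2 + 7*x/3 + (C2*sin(sqrt(3)*7^(2/3)*x/14) + C3*cos(sqrt(3)*7^(2/3)*x/14))*exp(-7^(2/3)*x/14)


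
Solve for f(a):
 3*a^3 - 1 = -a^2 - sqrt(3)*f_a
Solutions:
 f(a) = C1 - sqrt(3)*a^4/4 - sqrt(3)*a^3/9 + sqrt(3)*a/3


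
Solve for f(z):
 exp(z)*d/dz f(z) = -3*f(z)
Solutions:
 f(z) = C1*exp(3*exp(-z))


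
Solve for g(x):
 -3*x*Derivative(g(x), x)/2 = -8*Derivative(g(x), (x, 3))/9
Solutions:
 g(x) = C1 + Integral(C2*airyai(3*2^(2/3)*x/4) + C3*airybi(3*2^(2/3)*x/4), x)


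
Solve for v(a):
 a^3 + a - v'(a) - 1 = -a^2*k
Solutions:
 v(a) = C1 + a^4/4 + a^3*k/3 + a^2/2 - a


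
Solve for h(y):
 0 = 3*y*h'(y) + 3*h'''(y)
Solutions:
 h(y) = C1 + Integral(C2*airyai(-y) + C3*airybi(-y), y)


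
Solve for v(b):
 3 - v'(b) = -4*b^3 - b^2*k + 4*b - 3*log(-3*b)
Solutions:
 v(b) = C1 + b^4 + b^3*k/3 - 2*b^2 + 3*b*log(-b) + 3*b*log(3)


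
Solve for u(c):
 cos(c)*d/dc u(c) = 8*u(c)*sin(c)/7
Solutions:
 u(c) = C1/cos(c)^(8/7)


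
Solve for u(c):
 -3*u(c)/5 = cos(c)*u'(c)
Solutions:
 u(c) = C1*(sin(c) - 1)^(3/10)/(sin(c) + 1)^(3/10)


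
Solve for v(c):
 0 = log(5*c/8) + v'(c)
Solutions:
 v(c) = C1 - c*log(c) + c*log(8/5) + c


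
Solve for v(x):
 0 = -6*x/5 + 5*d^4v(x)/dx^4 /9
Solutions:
 v(x) = C1 + C2*x + C3*x^2 + C4*x^3 + 9*x^5/500


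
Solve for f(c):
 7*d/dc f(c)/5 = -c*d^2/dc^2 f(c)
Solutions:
 f(c) = C1 + C2/c^(2/5)


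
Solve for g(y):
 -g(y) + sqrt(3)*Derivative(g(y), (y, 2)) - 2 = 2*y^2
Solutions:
 g(y) = C1*exp(-3^(3/4)*y/3) + C2*exp(3^(3/4)*y/3) - 2*y^2 - 4*sqrt(3) - 2


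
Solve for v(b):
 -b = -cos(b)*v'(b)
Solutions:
 v(b) = C1 + Integral(b/cos(b), b)


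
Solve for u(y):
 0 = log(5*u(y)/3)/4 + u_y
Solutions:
 -4*Integral(1/(-log(_y) - log(5) + log(3)), (_y, u(y))) = C1 - y


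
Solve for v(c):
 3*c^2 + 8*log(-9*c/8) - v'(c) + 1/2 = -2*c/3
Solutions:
 v(c) = C1 + c^3 + c^2/3 + 8*c*log(-c) + c*(-24*log(2) - 15/2 + 16*log(3))


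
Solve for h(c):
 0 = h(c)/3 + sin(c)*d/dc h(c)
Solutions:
 h(c) = C1*(cos(c) + 1)^(1/6)/(cos(c) - 1)^(1/6)


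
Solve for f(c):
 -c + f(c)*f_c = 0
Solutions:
 f(c) = -sqrt(C1 + c^2)
 f(c) = sqrt(C1 + c^2)


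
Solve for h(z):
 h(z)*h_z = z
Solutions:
 h(z) = -sqrt(C1 + z^2)
 h(z) = sqrt(C1 + z^2)


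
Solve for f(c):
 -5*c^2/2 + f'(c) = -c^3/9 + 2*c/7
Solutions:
 f(c) = C1 - c^4/36 + 5*c^3/6 + c^2/7


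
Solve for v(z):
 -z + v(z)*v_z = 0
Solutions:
 v(z) = -sqrt(C1 + z^2)
 v(z) = sqrt(C1 + z^2)


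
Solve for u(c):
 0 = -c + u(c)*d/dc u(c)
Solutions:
 u(c) = -sqrt(C1 + c^2)
 u(c) = sqrt(C1 + c^2)


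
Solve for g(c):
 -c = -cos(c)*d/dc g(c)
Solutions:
 g(c) = C1 + Integral(c/cos(c), c)


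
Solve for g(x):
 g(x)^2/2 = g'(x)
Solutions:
 g(x) = -2/(C1 + x)


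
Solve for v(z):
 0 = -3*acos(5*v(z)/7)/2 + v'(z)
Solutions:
 Integral(1/acos(5*_y/7), (_y, v(z))) = C1 + 3*z/2


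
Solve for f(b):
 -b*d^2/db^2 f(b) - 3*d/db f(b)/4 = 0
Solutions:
 f(b) = C1 + C2*b^(1/4)


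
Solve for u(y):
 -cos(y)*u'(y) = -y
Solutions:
 u(y) = C1 + Integral(y/cos(y), y)


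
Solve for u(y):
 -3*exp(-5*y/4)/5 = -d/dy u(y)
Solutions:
 u(y) = C1 - 12*exp(-5*y/4)/25


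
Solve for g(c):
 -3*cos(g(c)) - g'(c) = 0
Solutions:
 g(c) = pi - asin((C1 + exp(6*c))/(C1 - exp(6*c)))
 g(c) = asin((C1 + exp(6*c))/(C1 - exp(6*c)))


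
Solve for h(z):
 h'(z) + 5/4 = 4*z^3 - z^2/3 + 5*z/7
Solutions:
 h(z) = C1 + z^4 - z^3/9 + 5*z^2/14 - 5*z/4


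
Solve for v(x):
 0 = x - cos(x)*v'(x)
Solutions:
 v(x) = C1 + Integral(x/cos(x), x)


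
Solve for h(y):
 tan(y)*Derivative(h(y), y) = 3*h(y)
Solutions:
 h(y) = C1*sin(y)^3


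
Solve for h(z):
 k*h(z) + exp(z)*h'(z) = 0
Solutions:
 h(z) = C1*exp(k*exp(-z))


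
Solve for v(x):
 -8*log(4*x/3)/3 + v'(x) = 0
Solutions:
 v(x) = C1 + 8*x*log(x)/3 - 8*x*log(3)/3 - 8*x/3 + 16*x*log(2)/3


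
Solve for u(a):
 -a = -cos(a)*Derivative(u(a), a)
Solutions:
 u(a) = C1 + Integral(a/cos(a), a)


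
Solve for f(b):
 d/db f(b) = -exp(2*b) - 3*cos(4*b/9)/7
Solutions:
 f(b) = C1 - exp(2*b)/2 - 27*sin(4*b/9)/28


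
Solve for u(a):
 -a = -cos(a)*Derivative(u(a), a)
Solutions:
 u(a) = C1 + Integral(a/cos(a), a)


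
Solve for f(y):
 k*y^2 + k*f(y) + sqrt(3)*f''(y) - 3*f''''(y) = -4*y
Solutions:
 f(y) = C1*exp(-sqrt(2)*3^(3/4)*y*sqrt(1 - sqrt(4*k + 1))/6) + C2*exp(sqrt(2)*3^(3/4)*y*sqrt(1 - sqrt(4*k + 1))/6) + C3*exp(-sqrt(2)*3^(3/4)*y*sqrt(sqrt(4*k + 1) + 1)/6) + C4*exp(sqrt(2)*3^(3/4)*y*sqrt(sqrt(4*k + 1) + 1)/6) - y^2 - 4*y/k + 2*sqrt(3)/k


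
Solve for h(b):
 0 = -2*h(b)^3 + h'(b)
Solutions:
 h(b) = -sqrt(2)*sqrt(-1/(C1 + 2*b))/2
 h(b) = sqrt(2)*sqrt(-1/(C1 + 2*b))/2


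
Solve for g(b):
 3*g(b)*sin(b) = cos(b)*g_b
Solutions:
 g(b) = C1/cos(b)^3


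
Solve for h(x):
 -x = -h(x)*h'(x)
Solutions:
 h(x) = -sqrt(C1 + x^2)
 h(x) = sqrt(C1 + x^2)


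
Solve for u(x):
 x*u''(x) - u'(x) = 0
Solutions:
 u(x) = C1 + C2*x^2


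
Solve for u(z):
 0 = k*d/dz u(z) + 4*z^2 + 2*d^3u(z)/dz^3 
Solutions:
 u(z) = C1 + C2*exp(-sqrt(2)*z*sqrt(-k)/2) + C3*exp(sqrt(2)*z*sqrt(-k)/2) - 4*z^3/(3*k) + 16*z/k^2


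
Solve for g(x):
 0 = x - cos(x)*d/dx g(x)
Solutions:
 g(x) = C1 + Integral(x/cos(x), x)


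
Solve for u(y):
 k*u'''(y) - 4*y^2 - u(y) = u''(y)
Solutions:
 u(y) = C1*exp(y*(-(sqrt(((27 + 2/k^2)^2 - 4/k^4)/k^2)/2 - 27/(2*k) - 1/k^3)^(1/3) + 1/k - 1/(k^2*(sqrt(((27 + 2/k^2)^2 - 4/k^4)/k^2)/2 - 27/(2*k) - 1/k^3)^(1/3)))/3) + C2*exp(y*((sqrt(((27 + 2/k^2)^2 - 4/k^4)/k^2)/2 - 27/(2*k) - 1/k^3)^(1/3) - sqrt(3)*I*(sqrt(((27 + 2/k^2)^2 - 4/k^4)/k^2)/2 - 27/(2*k) - 1/k^3)^(1/3) + 2/k - 4/(k^2*(-1 + sqrt(3)*I)*(sqrt(((27 + 2/k^2)^2 - 4/k^4)/k^2)/2 - 27/(2*k) - 1/k^3)^(1/3)))/6) + C3*exp(y*((sqrt(((27 + 2/k^2)^2 - 4/k^4)/k^2)/2 - 27/(2*k) - 1/k^3)^(1/3) + sqrt(3)*I*(sqrt(((27 + 2/k^2)^2 - 4/k^4)/k^2)/2 - 27/(2*k) - 1/k^3)^(1/3) + 2/k + 4/(k^2*(1 + sqrt(3)*I)*(sqrt(((27 + 2/k^2)^2 - 4/k^4)/k^2)/2 - 27/(2*k) - 1/k^3)^(1/3)))/6) - 4*y^2 + 8


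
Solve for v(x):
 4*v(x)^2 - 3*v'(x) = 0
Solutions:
 v(x) = -3/(C1 + 4*x)


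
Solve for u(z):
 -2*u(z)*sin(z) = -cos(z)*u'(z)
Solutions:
 u(z) = C1/cos(z)^2


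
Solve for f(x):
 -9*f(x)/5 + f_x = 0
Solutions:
 f(x) = C1*exp(9*x/5)


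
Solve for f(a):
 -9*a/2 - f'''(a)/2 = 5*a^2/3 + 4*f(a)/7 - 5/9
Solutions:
 f(a) = C3*exp(-2*7^(2/3)*a/7) - 35*a^2/12 - 63*a/8 + (C1*sin(sqrt(3)*7^(2/3)*a/7) + C2*cos(sqrt(3)*7^(2/3)*a/7))*exp(7^(2/3)*a/7) + 35/36


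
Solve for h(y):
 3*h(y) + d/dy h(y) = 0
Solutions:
 h(y) = C1*exp(-3*y)


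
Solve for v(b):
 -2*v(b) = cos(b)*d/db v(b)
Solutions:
 v(b) = C1*(sin(b) - 1)/(sin(b) + 1)


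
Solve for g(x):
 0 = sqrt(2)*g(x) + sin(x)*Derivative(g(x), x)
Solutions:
 g(x) = C1*(cos(x) + 1)^(sqrt(2)/2)/(cos(x) - 1)^(sqrt(2)/2)


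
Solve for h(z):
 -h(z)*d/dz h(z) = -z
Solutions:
 h(z) = -sqrt(C1 + z^2)
 h(z) = sqrt(C1 + z^2)


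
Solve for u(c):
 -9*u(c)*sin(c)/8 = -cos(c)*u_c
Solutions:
 u(c) = C1/cos(c)^(9/8)


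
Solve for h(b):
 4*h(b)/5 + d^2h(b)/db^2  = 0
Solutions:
 h(b) = C1*sin(2*sqrt(5)*b/5) + C2*cos(2*sqrt(5)*b/5)


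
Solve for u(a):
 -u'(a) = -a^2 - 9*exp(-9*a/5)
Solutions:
 u(a) = C1 + a^3/3 - 5*exp(-9*a/5)


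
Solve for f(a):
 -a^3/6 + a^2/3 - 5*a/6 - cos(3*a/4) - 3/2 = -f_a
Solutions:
 f(a) = C1 + a^4/24 - a^3/9 + 5*a^2/12 + 3*a/2 + 4*sin(3*a/4)/3


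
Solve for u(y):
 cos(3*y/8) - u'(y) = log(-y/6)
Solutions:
 u(y) = C1 - y*log(-y) + y + y*log(6) + 8*sin(3*y/8)/3


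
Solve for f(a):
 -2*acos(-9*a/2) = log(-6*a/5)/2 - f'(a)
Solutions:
 f(a) = C1 + a*log(-a)/2 + 2*a*acos(-9*a/2) - a*log(5) - a/2 + a*log(30)/2 + 2*sqrt(4 - 81*a^2)/9


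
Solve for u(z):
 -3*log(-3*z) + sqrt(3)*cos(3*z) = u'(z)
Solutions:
 u(z) = C1 - 3*z*log(-z) - 3*z*log(3) + 3*z + sqrt(3)*sin(3*z)/3


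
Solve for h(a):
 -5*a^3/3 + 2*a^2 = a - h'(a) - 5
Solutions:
 h(a) = C1 + 5*a^4/12 - 2*a^3/3 + a^2/2 - 5*a


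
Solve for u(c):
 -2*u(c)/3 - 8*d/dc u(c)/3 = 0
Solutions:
 u(c) = C1*exp(-c/4)


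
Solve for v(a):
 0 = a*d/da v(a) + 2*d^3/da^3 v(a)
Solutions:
 v(a) = C1 + Integral(C2*airyai(-2^(2/3)*a/2) + C3*airybi(-2^(2/3)*a/2), a)


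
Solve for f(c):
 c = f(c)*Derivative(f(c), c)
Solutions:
 f(c) = -sqrt(C1 + c^2)
 f(c) = sqrt(C1 + c^2)


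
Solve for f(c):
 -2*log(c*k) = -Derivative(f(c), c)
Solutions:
 f(c) = C1 + 2*c*log(c*k) - 2*c


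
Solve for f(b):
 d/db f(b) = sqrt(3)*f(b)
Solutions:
 f(b) = C1*exp(sqrt(3)*b)


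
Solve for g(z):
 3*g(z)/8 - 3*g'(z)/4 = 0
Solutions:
 g(z) = C1*exp(z/2)


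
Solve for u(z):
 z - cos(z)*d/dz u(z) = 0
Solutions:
 u(z) = C1 + Integral(z/cos(z), z)


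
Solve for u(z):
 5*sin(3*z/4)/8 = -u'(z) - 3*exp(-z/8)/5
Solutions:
 u(z) = C1 + 5*cos(3*z/4)/6 + 24*exp(-z/8)/5


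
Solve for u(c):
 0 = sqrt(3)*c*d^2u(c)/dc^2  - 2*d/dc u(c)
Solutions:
 u(c) = C1 + C2*c^(1 + 2*sqrt(3)/3)


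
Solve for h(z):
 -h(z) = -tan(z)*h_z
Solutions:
 h(z) = C1*sin(z)


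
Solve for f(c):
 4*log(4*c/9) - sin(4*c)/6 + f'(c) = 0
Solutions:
 f(c) = C1 - 4*c*log(c) - 8*c*log(2) + 4*c + 8*c*log(3) - cos(4*c)/24


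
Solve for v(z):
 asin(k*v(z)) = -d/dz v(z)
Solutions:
 Integral(1/asin(_y*k), (_y, v(z))) = C1 - z


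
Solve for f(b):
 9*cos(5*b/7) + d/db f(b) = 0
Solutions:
 f(b) = C1 - 63*sin(5*b/7)/5


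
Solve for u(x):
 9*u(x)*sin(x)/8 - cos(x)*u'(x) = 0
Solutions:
 u(x) = C1/cos(x)^(9/8)


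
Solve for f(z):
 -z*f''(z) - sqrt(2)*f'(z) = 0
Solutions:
 f(z) = C1 + C2*z^(1 - sqrt(2))


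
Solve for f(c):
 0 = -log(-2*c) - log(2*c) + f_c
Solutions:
 f(c) = C1 + 2*c*log(c) + c*(-2 + 2*log(2) + I*pi)


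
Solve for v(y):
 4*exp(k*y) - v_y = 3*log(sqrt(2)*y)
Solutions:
 v(y) = C1 - 3*y*log(y) + y*(3 - 3*log(2)/2) + Piecewise((4*exp(k*y)/k, Ne(k, 0)), (4*y, True))


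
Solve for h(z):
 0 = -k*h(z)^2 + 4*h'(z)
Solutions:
 h(z) = -4/(C1 + k*z)


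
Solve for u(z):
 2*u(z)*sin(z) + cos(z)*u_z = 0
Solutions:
 u(z) = C1*cos(z)^2


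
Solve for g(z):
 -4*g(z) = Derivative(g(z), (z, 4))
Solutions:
 g(z) = (C1*sin(z) + C2*cos(z))*exp(-z) + (C3*sin(z) + C4*cos(z))*exp(z)


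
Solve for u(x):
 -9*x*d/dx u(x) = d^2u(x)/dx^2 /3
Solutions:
 u(x) = C1 + C2*erf(3*sqrt(6)*x/2)


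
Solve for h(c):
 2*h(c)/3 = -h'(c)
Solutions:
 h(c) = C1*exp(-2*c/3)


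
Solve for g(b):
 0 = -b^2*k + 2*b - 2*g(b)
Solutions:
 g(b) = b*(-b*k + 2)/2


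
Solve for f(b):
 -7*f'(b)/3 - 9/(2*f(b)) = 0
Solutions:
 f(b) = -sqrt(C1 - 189*b)/7
 f(b) = sqrt(C1 - 189*b)/7


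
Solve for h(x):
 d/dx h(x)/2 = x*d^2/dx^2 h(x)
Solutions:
 h(x) = C1 + C2*x^(3/2)


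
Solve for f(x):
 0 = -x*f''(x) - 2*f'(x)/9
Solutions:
 f(x) = C1 + C2*x^(7/9)


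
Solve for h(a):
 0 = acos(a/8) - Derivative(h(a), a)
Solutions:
 h(a) = C1 + a*acos(a/8) - sqrt(64 - a^2)


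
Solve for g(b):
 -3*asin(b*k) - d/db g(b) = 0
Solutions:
 g(b) = C1 - 3*Piecewise((b*asin(b*k) + sqrt(-b^2*k^2 + 1)/k, Ne(k, 0)), (0, True))


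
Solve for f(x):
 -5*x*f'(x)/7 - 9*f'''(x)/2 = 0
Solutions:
 f(x) = C1 + Integral(C2*airyai(-1470^(1/3)*x/21) + C3*airybi(-1470^(1/3)*x/21), x)


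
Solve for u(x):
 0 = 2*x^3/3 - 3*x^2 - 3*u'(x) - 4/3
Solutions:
 u(x) = C1 + x^4/18 - x^3/3 - 4*x/9


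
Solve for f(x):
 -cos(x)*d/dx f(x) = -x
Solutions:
 f(x) = C1 + Integral(x/cos(x), x)


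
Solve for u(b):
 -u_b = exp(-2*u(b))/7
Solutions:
 u(b) = log(-sqrt(C1 - 14*b)) - log(7)
 u(b) = log(C1 - 14*b)/2 - log(7)


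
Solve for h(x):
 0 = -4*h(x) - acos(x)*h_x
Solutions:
 h(x) = C1*exp(-4*Integral(1/acos(x), x))


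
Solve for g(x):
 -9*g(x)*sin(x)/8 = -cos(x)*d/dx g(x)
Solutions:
 g(x) = C1/cos(x)^(9/8)


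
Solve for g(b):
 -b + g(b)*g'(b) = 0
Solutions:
 g(b) = -sqrt(C1 + b^2)
 g(b) = sqrt(C1 + b^2)


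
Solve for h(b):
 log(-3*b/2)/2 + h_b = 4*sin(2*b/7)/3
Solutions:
 h(b) = C1 - b*log(-b)/2 - b*log(3) + b/2 + b*log(6)/2 - 14*cos(2*b/7)/3


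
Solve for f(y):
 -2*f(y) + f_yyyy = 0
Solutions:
 f(y) = C1*exp(-2^(1/4)*y) + C2*exp(2^(1/4)*y) + C3*sin(2^(1/4)*y) + C4*cos(2^(1/4)*y)


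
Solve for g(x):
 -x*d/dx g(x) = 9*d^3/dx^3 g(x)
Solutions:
 g(x) = C1 + Integral(C2*airyai(-3^(1/3)*x/3) + C3*airybi(-3^(1/3)*x/3), x)


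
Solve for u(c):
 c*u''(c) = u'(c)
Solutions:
 u(c) = C1 + C2*c^2


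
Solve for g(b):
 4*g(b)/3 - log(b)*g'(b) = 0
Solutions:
 g(b) = C1*exp(4*li(b)/3)


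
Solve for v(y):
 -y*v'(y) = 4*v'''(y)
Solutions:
 v(y) = C1 + Integral(C2*airyai(-2^(1/3)*y/2) + C3*airybi(-2^(1/3)*y/2), y)


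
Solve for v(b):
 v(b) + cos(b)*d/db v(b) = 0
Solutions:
 v(b) = C1*sqrt(sin(b) - 1)/sqrt(sin(b) + 1)


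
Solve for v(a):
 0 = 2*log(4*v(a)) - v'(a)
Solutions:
 -Integral(1/(log(_y) + 2*log(2)), (_y, v(a)))/2 = C1 - a


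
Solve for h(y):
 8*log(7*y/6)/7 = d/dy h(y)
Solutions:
 h(y) = C1 + 8*y*log(y)/7 - 8*y*log(6)/7 - 8*y/7 + 8*y*log(7)/7


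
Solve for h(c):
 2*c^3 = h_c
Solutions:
 h(c) = C1 + c^4/2


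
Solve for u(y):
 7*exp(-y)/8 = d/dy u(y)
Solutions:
 u(y) = C1 - 7*exp(-y)/8


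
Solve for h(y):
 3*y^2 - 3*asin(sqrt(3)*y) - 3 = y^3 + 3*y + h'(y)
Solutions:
 h(y) = C1 - y^4/4 + y^3 - 3*y^2/2 - 3*y*asin(sqrt(3)*y) - 3*y - sqrt(3)*sqrt(1 - 3*y^2)


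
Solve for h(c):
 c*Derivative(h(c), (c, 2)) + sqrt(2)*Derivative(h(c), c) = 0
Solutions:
 h(c) = C1 + C2*c^(1 - sqrt(2))


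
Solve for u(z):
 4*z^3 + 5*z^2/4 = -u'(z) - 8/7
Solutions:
 u(z) = C1 - z^4 - 5*z^3/12 - 8*z/7


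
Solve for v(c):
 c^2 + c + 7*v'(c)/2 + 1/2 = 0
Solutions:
 v(c) = C1 - 2*c^3/21 - c^2/7 - c/7


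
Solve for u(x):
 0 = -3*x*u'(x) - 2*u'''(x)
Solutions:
 u(x) = C1 + Integral(C2*airyai(-2^(2/3)*3^(1/3)*x/2) + C3*airybi(-2^(2/3)*3^(1/3)*x/2), x)


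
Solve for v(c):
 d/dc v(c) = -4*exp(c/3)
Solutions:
 v(c) = C1 - 12*exp(c/3)


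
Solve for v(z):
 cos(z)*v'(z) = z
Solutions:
 v(z) = C1 + Integral(z/cos(z), z)


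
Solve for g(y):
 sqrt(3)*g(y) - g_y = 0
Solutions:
 g(y) = C1*exp(sqrt(3)*y)


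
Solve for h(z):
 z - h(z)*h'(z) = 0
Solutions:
 h(z) = -sqrt(C1 + z^2)
 h(z) = sqrt(C1 + z^2)


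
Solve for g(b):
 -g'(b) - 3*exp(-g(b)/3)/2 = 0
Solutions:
 g(b) = 3*log(C1 - b/2)


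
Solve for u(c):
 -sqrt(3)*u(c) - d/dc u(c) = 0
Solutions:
 u(c) = C1*exp(-sqrt(3)*c)


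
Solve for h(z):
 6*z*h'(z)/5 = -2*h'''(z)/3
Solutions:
 h(z) = C1 + Integral(C2*airyai(-15^(2/3)*z/5) + C3*airybi(-15^(2/3)*z/5), z)


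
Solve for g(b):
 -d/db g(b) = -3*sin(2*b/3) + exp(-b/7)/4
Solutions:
 g(b) = C1 - 9*cos(2*b/3)/2 + 7*exp(-b/7)/4


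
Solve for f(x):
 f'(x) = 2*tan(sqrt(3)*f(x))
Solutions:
 f(x) = sqrt(3)*(pi - asin(C1*exp(2*sqrt(3)*x)))/3
 f(x) = sqrt(3)*asin(C1*exp(2*sqrt(3)*x))/3


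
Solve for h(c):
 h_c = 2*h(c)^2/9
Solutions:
 h(c) = -9/(C1 + 2*c)


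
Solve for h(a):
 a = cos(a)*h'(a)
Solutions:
 h(a) = C1 + Integral(a/cos(a), a)


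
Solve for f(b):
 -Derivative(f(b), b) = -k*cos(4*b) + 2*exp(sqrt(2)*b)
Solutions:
 f(b) = C1 + k*sin(4*b)/4 - sqrt(2)*exp(sqrt(2)*b)


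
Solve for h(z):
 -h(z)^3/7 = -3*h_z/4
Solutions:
 h(z) = -sqrt(42)*sqrt(-1/(C1 + 4*z))/2
 h(z) = sqrt(42)*sqrt(-1/(C1 + 4*z))/2


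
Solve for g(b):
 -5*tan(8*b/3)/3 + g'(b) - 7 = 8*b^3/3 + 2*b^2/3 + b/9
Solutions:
 g(b) = C1 + 2*b^4/3 + 2*b^3/9 + b^2/18 + 7*b - 5*log(cos(8*b/3))/8


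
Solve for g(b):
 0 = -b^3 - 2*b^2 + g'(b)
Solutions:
 g(b) = C1 + b^4/4 + 2*b^3/3


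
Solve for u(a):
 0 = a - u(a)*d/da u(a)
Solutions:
 u(a) = -sqrt(C1 + a^2)
 u(a) = sqrt(C1 + a^2)


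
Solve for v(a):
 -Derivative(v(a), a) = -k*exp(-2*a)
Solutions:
 v(a) = C1 - k*exp(-2*a)/2


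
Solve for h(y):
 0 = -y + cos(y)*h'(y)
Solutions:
 h(y) = C1 + Integral(y/cos(y), y)


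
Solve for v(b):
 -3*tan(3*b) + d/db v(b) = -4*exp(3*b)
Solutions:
 v(b) = C1 - 4*exp(3*b)/3 - log(cos(3*b))


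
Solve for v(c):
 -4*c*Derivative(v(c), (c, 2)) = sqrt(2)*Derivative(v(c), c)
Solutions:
 v(c) = C1 + C2*c^(1 - sqrt(2)/4)


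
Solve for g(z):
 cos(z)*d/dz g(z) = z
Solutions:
 g(z) = C1 + Integral(z/cos(z), z)


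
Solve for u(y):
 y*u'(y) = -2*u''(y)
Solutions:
 u(y) = C1 + C2*erf(y/2)


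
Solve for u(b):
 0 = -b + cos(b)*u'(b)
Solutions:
 u(b) = C1 + Integral(b/cos(b), b)


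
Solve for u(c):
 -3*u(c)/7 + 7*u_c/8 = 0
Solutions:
 u(c) = C1*exp(24*c/49)


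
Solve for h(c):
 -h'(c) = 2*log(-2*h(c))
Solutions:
 Integral(1/(log(-_y) + log(2)), (_y, h(c)))/2 = C1 - c


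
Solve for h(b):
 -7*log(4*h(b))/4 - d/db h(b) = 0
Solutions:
 4*Integral(1/(log(_y) + 2*log(2)), (_y, h(b)))/7 = C1 - b


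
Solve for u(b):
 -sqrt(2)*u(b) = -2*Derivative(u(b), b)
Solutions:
 u(b) = C1*exp(sqrt(2)*b/2)


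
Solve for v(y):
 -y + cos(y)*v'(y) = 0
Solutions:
 v(y) = C1 + Integral(y/cos(y), y)


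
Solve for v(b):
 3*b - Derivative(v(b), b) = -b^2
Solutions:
 v(b) = C1 + b^3/3 + 3*b^2/2


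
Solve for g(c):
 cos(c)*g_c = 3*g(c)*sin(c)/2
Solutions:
 g(c) = C1/cos(c)^(3/2)


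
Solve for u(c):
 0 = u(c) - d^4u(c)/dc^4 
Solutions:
 u(c) = C1*exp(-c) + C2*exp(c) + C3*sin(c) + C4*cos(c)


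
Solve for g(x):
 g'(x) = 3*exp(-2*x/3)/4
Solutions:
 g(x) = C1 - 9*exp(-2*x/3)/8


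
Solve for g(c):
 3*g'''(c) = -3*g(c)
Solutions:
 g(c) = C3*exp(-c) + (C1*sin(sqrt(3)*c/2) + C2*cos(sqrt(3)*c/2))*exp(c/2)


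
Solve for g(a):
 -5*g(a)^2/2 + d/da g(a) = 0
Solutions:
 g(a) = -2/(C1 + 5*a)


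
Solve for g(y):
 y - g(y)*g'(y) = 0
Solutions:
 g(y) = -sqrt(C1 + y^2)
 g(y) = sqrt(C1 + y^2)


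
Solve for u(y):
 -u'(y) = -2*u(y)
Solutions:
 u(y) = C1*exp(2*y)


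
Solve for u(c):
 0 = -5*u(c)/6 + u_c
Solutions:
 u(c) = C1*exp(5*c/6)


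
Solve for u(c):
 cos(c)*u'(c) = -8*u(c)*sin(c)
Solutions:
 u(c) = C1*cos(c)^8


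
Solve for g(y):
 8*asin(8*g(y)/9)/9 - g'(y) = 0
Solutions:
 Integral(1/asin(8*_y/9), (_y, g(y))) = C1 + 8*y/9


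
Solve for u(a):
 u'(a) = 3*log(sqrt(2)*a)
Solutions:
 u(a) = C1 + 3*a*log(a) - 3*a + 3*a*log(2)/2


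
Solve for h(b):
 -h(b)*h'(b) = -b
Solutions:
 h(b) = -sqrt(C1 + b^2)
 h(b) = sqrt(C1 + b^2)


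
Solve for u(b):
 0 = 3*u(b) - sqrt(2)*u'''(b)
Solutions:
 u(b) = C3*exp(2^(5/6)*3^(1/3)*b/2) + (C1*sin(6^(5/6)*b/4) + C2*cos(6^(5/6)*b/4))*exp(-2^(5/6)*3^(1/3)*b/4)


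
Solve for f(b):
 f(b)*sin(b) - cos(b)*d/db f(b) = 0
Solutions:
 f(b) = C1/cos(b)


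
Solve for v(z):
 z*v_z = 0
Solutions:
 v(z) = C1


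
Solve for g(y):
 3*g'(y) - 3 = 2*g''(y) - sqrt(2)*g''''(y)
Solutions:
 g(y) = C1 + C2*exp(y*(4*2^(1/6)*3^(2/3)/(2*sqrt(3)*sqrt(243/2 - 8*sqrt(2)) + 27*sqrt(2))^(1/3) + 6^(1/3)*(2*sqrt(3)*sqrt(243/2 - 8*sqrt(2)) + 27*sqrt(2))^(1/3))/12)*sin(sqrt(3)*y*(-2^(1/6)/(2*sqrt(6561/2 - 216*sqrt(2)) + 81*sqrt(2))^(1/3) + 2^(1/3)*(2*sqrt(6561/2 - 216*sqrt(2)) + 81*sqrt(2))^(1/3)/12)) + C3*exp(y*(4*2^(1/6)*3^(2/3)/(2*sqrt(3)*sqrt(243/2 - 8*sqrt(2)) + 27*sqrt(2))^(1/3) + 6^(1/3)*(2*sqrt(3)*sqrt(243/2 - 8*sqrt(2)) + 27*sqrt(2))^(1/3))/12)*cos(sqrt(3)*y*(-2^(1/6)/(2*sqrt(6561/2 - 216*sqrt(2)) + 81*sqrt(2))^(1/3) + 2^(1/3)*(2*sqrt(6561/2 - 216*sqrt(2)) + 81*sqrt(2))^(1/3)/12)) + C4*exp(-y*(4*2^(1/6)*3^(2/3)/(2*sqrt(3)*sqrt(243/2 - 8*sqrt(2)) + 27*sqrt(2))^(1/3) + 6^(1/3)*(2*sqrt(3)*sqrt(243/2 - 8*sqrt(2)) + 27*sqrt(2))^(1/3))/6) + y


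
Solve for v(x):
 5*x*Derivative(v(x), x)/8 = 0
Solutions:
 v(x) = C1


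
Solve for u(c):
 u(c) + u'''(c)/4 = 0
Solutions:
 u(c) = C3*exp(-2^(2/3)*c) + (C1*sin(2^(2/3)*sqrt(3)*c/2) + C2*cos(2^(2/3)*sqrt(3)*c/2))*exp(2^(2/3)*c/2)


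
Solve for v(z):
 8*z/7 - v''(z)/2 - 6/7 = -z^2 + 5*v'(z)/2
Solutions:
 v(z) = C1 + C2*exp(-5*z) + 2*z^3/15 + 26*z^2/175 - 352*z/875


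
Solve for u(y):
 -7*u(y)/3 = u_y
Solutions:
 u(y) = C1*exp(-7*y/3)


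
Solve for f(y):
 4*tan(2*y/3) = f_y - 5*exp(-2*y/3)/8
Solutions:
 f(y) = C1 + 3*log(tan(2*y/3)^2 + 1) - 15*exp(-2*y/3)/16


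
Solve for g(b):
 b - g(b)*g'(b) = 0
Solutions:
 g(b) = -sqrt(C1 + b^2)
 g(b) = sqrt(C1 + b^2)


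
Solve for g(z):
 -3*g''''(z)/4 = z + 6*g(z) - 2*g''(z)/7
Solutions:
 g(z) = -z/6 + (C1*sin(2^(3/4)*z*sin(atan(sqrt(878)/2)/2)) + C2*cos(2^(3/4)*z*sin(atan(sqrt(878)/2)/2)))*exp(-2^(3/4)*z*cos(atan(sqrt(878)/2)/2)) + (C3*sin(2^(3/4)*z*sin(atan(sqrt(878)/2)/2)) + C4*cos(2^(3/4)*z*sin(atan(sqrt(878)/2)/2)))*exp(2^(3/4)*z*cos(atan(sqrt(878)/2)/2))


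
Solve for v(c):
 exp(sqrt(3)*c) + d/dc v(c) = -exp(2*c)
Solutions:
 v(c) = C1 - exp(2*c)/2 - sqrt(3)*exp(sqrt(3)*c)/3


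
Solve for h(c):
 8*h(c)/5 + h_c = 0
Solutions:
 h(c) = C1*exp(-8*c/5)


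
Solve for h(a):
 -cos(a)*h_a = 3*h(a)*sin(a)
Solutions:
 h(a) = C1*cos(a)^3


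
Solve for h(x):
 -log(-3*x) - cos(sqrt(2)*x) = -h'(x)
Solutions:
 h(x) = C1 + x*log(-x) - x + x*log(3) + sqrt(2)*sin(sqrt(2)*x)/2


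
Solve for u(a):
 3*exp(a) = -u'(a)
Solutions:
 u(a) = C1 - 3*exp(a)


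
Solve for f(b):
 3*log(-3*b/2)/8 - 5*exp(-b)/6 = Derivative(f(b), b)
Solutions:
 f(b) = C1 + 3*b*log(-b)/8 + 3*b*(-1 - log(2) + log(3))/8 + 5*exp(-b)/6


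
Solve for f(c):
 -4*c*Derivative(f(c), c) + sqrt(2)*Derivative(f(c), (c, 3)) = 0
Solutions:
 f(c) = C1 + Integral(C2*airyai(sqrt(2)*c) + C3*airybi(sqrt(2)*c), c)


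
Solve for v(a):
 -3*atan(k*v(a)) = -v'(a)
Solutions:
 Integral(1/atan(_y*k), (_y, v(a))) = C1 + 3*a


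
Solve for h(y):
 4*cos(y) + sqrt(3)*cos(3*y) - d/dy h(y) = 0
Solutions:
 h(y) = C1 + 4*sin(y) + sqrt(3)*sin(3*y)/3


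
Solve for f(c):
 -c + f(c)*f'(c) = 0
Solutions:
 f(c) = -sqrt(C1 + c^2)
 f(c) = sqrt(C1 + c^2)


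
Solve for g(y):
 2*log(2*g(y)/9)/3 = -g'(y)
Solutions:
 3*Integral(1/(log(_y) - 2*log(3) + log(2)), (_y, g(y)))/2 = C1 - y


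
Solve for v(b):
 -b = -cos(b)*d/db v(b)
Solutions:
 v(b) = C1 + Integral(b/cos(b), b)


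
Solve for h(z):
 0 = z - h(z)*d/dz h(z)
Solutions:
 h(z) = -sqrt(C1 + z^2)
 h(z) = sqrt(C1 + z^2)


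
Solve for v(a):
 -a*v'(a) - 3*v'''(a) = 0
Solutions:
 v(a) = C1 + Integral(C2*airyai(-3^(2/3)*a/3) + C3*airybi(-3^(2/3)*a/3), a)


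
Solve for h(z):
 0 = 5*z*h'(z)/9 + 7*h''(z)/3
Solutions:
 h(z) = C1 + C2*erf(sqrt(210)*z/42)


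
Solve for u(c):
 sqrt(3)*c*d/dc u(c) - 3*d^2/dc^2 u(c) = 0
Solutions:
 u(c) = C1 + C2*erfi(sqrt(2)*3^(3/4)*c/6)


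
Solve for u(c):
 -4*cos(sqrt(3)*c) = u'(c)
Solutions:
 u(c) = C1 - 4*sqrt(3)*sin(sqrt(3)*c)/3


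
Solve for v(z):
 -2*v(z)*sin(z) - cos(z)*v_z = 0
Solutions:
 v(z) = C1*cos(z)^2


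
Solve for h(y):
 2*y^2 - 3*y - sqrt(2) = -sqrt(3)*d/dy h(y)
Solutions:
 h(y) = C1 - 2*sqrt(3)*y^3/9 + sqrt(3)*y^2/2 + sqrt(6)*y/3


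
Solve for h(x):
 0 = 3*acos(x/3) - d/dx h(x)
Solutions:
 h(x) = C1 + 3*x*acos(x/3) - 3*sqrt(9 - x^2)


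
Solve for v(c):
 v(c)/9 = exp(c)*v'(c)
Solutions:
 v(c) = C1*exp(-exp(-c)/9)


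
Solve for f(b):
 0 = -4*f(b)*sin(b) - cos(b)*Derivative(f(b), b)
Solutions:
 f(b) = C1*cos(b)^4


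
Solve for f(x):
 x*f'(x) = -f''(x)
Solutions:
 f(x) = C1 + C2*erf(sqrt(2)*x/2)


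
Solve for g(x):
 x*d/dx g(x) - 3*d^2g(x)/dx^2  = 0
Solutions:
 g(x) = C1 + C2*erfi(sqrt(6)*x/6)


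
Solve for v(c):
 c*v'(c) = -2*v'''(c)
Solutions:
 v(c) = C1 + Integral(C2*airyai(-2^(2/3)*c/2) + C3*airybi(-2^(2/3)*c/2), c)


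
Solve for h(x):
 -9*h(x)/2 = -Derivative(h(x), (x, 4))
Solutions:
 h(x) = C1*exp(-2^(3/4)*sqrt(3)*x/2) + C2*exp(2^(3/4)*sqrt(3)*x/2) + C3*sin(2^(3/4)*sqrt(3)*x/2) + C4*cos(2^(3/4)*sqrt(3)*x/2)


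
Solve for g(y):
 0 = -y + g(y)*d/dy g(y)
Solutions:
 g(y) = -sqrt(C1 + y^2)
 g(y) = sqrt(C1 + y^2)


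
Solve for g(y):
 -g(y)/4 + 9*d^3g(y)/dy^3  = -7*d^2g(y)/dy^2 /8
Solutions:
 g(y) = C1*exp(-y*(49/(216*sqrt(417846) + 139625)^(1/3) + 14 + (216*sqrt(417846) + 139625)^(1/3))/432)*sin(sqrt(3)*y*(-(216*sqrt(417846) + 139625)^(1/3) + 49/(216*sqrt(417846) + 139625)^(1/3))/432) + C2*exp(-y*(49/(216*sqrt(417846) + 139625)^(1/3) + 14 + (216*sqrt(417846) + 139625)^(1/3))/432)*cos(sqrt(3)*y*(-(216*sqrt(417846) + 139625)^(1/3) + 49/(216*sqrt(417846) + 139625)^(1/3))/432) + C3*exp(y*(-7 + 49/(216*sqrt(417846) + 139625)^(1/3) + (216*sqrt(417846) + 139625)^(1/3))/216)


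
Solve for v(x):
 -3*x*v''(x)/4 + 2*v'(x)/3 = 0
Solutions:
 v(x) = C1 + C2*x^(17/9)


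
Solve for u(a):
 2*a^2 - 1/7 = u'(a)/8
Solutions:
 u(a) = C1 + 16*a^3/3 - 8*a/7


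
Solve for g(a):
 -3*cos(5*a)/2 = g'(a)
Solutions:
 g(a) = C1 - 3*sin(5*a)/10


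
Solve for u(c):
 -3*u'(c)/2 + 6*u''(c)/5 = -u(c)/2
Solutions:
 u(c) = (C1*sin(sqrt(15)*c/24) + C2*cos(sqrt(15)*c/24))*exp(5*c/8)


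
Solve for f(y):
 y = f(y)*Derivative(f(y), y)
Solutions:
 f(y) = -sqrt(C1 + y^2)
 f(y) = sqrt(C1 + y^2)


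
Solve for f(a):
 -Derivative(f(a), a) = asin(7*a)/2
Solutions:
 f(a) = C1 - a*asin(7*a)/2 - sqrt(1 - 49*a^2)/14


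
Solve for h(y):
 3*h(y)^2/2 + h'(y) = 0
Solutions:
 h(y) = 2/(C1 + 3*y)


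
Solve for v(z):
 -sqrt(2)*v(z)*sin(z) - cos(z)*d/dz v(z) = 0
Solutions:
 v(z) = C1*cos(z)^(sqrt(2))


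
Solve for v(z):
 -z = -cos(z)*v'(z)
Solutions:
 v(z) = C1 + Integral(z/cos(z), z)


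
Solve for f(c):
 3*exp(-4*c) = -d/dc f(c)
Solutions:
 f(c) = C1 + 3*exp(-4*c)/4


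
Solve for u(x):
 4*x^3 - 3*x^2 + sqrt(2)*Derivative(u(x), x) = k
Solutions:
 u(x) = C1 + sqrt(2)*k*x/2 - sqrt(2)*x^4/2 + sqrt(2)*x^3/2


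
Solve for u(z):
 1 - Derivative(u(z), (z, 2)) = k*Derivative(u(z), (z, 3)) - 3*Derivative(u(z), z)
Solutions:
 u(z) = C1 + C2*exp(z*(sqrt(12*k + 1) - 1)/(2*k)) + C3*exp(-z*(sqrt(12*k + 1) + 1)/(2*k)) - z/3


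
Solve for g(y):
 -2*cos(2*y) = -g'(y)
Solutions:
 g(y) = C1 + sin(2*y)


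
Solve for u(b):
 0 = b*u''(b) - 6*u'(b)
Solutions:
 u(b) = C1 + C2*b^7


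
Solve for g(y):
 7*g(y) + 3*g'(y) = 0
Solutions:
 g(y) = C1*exp(-7*y/3)


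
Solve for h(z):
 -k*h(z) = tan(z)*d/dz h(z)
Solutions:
 h(z) = C1*exp(-k*log(sin(z)))


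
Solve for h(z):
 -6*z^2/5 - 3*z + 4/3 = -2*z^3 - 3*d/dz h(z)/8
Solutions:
 h(z) = C1 - 4*z^4/3 + 16*z^3/15 + 4*z^2 - 32*z/9


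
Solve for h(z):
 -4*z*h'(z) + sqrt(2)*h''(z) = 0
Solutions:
 h(z) = C1 + C2*erfi(2^(1/4)*z)


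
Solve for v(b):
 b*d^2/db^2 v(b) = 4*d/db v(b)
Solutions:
 v(b) = C1 + C2*b^5


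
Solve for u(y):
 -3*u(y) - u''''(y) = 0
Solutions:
 u(y) = (C1*sin(sqrt(2)*3^(1/4)*y/2) + C2*cos(sqrt(2)*3^(1/4)*y/2))*exp(-sqrt(2)*3^(1/4)*y/2) + (C3*sin(sqrt(2)*3^(1/4)*y/2) + C4*cos(sqrt(2)*3^(1/4)*y/2))*exp(sqrt(2)*3^(1/4)*y/2)
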